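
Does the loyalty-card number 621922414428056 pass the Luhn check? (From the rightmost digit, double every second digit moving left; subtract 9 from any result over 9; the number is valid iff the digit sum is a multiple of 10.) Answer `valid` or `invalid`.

From the right, keep odd positions and double even positions (subtract 9 from any doubled value over 9):
  doubled (positions 2,4,...): 1 7 8 2 4 9 4 → sum 35
  kept (positions 1,3,...): 6 0 2 4 4 2 1 6 → sum 25
Total = 60.
60 mod 10 = 0, so the number is valid.

valid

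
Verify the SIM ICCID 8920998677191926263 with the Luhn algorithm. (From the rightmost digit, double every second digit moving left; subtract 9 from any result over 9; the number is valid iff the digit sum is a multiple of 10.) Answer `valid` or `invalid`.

From the right, keep odd positions and double even positions (subtract 9 from any doubled value over 9):
  doubled (positions 2,4,...): 3 3 9 9 5 3 9 0 9 → sum 50
  kept (positions 1,3,...): 3 2 2 1 1 7 8 9 2 8 → sum 43
Total = 93.
93 mod 10 = 3, so the number is invalid.

invalid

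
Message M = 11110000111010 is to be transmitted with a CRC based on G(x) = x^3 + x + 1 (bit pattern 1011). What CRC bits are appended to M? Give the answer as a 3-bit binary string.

Append 3 zeros: 11110000111010000. Divide by 1011 (XOR where the leading bit is 1):
  pos 0: 1111 XOR 1011 = 0100
  pos 1: 1000 XOR 1011 = 0011
  pos 3: 1100 XOR 1011 = 0111
  pos 4: 1110 XOR 1011 = 0101
  pos 5: 1011 XOR 1011 = 0000
  pos 9: 1101 XOR 1011 = 0110
  pos 10: 1100 XOR 1011 = 0111
  pos 11: 1110 XOR 1011 = 0101
  pos 12: 1010 XOR 1011 = 0001
Remainder (last 3 bits) = 010. This is the CRC / FCS.

010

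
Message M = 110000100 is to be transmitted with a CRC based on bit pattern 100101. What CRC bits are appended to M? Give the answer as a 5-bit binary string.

Append 5 zeros: 11000010000000. Divide by 100101 (XOR where the leading bit is 1):
  pos 0: 110000 XOR 100101 = 010101
  pos 1: 101011 XOR 100101 = 001110
  pos 3: 111000 XOR 100101 = 011101
  pos 4: 111010 XOR 100101 = 011111
  pos 5: 111110 XOR 100101 = 011011
  pos 6: 110110 XOR 100101 = 010011
  pos 7: 100110 XOR 100101 = 000011
Remainder (last 5 bits) = 00110. This is the CRC / FCS.

00110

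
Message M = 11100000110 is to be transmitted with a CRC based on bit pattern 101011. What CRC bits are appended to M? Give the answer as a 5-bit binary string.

Append 5 zeros: 1110000011000000. Divide by 101011 (XOR where the leading bit is 1):
  pos 0: 111000 XOR 101011 = 010011
  pos 1: 100110 XOR 101011 = 001101
  pos 3: 110101 XOR 101011 = 011110
  pos 4: 111101 XOR 101011 = 010110
  pos 5: 101100 XOR 101011 = 000111
  pos 8: 111000 XOR 101011 = 010011
  pos 9: 100110 XOR 101011 = 001101
Remainder (last 5 bits) = 11010. This is the CRC / FCS.

11010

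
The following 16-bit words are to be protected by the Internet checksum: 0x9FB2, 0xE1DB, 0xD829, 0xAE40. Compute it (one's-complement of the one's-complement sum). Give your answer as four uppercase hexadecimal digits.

One's-complement addition (fold any carry out of bit 15 back into bit 0):
  0x9FB2 + 0xE1DB = 0x1818D → wrap carry → 0x818E
  0x818E + 0xD829 = 0x159B7 → wrap carry → 0x59B8
  0x59B8 + 0xAE40 = 0x107F8 → wrap carry → 0x07F9
One's-complement sum = 0x07F9.
Checksum = ~0x07F9 & 0xFFFF = 0xF806.

F806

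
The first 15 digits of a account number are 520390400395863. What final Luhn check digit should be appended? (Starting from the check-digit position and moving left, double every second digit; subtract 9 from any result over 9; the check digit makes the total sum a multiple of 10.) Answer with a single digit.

Partial digits right→left: 3 6 8 5 9 3 0 0 4 0 9 3 0 2 5
Double every second digit counting from the check-digit position (so the 1st, 3rd, 5th, ... of the partial from the right).
  doubled (with −9 where >9): 6 7 9 0 8 9 0 1 → sum 40
  kept as-is: 6 5 3 0 0 3 2 → sum 19
Total = 40 + 19 = 59.
Check digit = (10 − (59 mod 10)) mod 10 = 1.

1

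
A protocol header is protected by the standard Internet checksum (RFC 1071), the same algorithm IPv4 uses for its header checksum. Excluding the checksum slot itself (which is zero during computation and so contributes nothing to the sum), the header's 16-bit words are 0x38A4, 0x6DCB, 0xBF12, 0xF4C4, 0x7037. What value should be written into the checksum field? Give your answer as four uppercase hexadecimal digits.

3581

One's-complement addition (fold any carry out of bit 15 back into bit 0):
  0x38A4 + 0x6DCB = 0x0A66F
  0xA66F + 0xBF12 = 0x16581 → wrap carry → 0x6582
  0x6582 + 0xF4C4 = 0x15A46 → wrap carry → 0x5A47
  0x5A47 + 0x7037 = 0x0CA7E
One's-complement sum = 0xCA7E.
Checksum = ~0xCA7E & 0xFFFF = 0x3581.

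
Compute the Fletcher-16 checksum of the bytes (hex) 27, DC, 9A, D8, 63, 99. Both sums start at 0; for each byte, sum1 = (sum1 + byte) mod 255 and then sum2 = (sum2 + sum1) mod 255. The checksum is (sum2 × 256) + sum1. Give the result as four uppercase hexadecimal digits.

Running sums (mod 255):
  after byte 0 (27): sum1=39, sum2=39
  after byte 1 (DC): sum1=4, sum2=43
  after byte 2 (9A): sum1=158, sum2=201
  after byte 3 (D8): sum1=119, sum2=65
  after byte 4 (63): sum1=218, sum2=28
  after byte 5 (99): sum1=116, sum2=144
Checksum = sum2·256 + sum1 = 144·256 + 116 = 36980 = 0x9074.

9074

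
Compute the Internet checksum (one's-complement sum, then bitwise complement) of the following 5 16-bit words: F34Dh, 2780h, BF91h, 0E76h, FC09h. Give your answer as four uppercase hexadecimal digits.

1B20

One's-complement addition (fold any carry out of bit 15 back into bit 0):
  0xF34D + 0x2780 = 0x11ACD → wrap carry → 0x1ACE
  0x1ACE + 0xBF91 = 0x0DA5F
  0xDA5F + 0x0E76 = 0x0E8D5
  0xE8D5 + 0xFC09 = 0x1E4DE → wrap carry → 0xE4DF
One's-complement sum = 0xE4DF.
Checksum = ~0xE4DF & 0xFFFF = 0x1B20.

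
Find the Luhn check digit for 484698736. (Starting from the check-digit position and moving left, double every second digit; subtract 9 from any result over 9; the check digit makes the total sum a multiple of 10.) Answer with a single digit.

Partial digits right→left: 6 3 7 8 9 6 4 8 4
Double every second digit counting from the check-digit position (so the 1st, 3rd, 5th, ... of the partial from the right).
  doubled (with −9 where >9): 3 5 9 8 8 → sum 33
  kept as-is: 3 8 6 8 → sum 25
Total = 33 + 25 = 58.
Check digit = (10 − (58 mod 10)) mod 10 = 2.

2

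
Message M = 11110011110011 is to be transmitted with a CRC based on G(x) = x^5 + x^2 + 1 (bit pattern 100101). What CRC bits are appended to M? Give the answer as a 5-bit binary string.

Append 5 zeros: 1111001111001100000. Divide by 100101 (XOR where the leading bit is 1):
  pos 0: 111100 XOR 100101 = 011001
  pos 1: 110011 XOR 100101 = 010110
  pos 2: 101101 XOR 100101 = 001000
  pos 4: 100011 XOR 100101 = 000110
  pos 7: 110001 XOR 100101 = 010100
  pos 8: 101001 XOR 100101 = 001100
  pos 10: 110000 XOR 100101 = 010101
  pos 11: 101010 XOR 100101 = 001111
  pos 13: 111100 XOR 100101 = 011001
Remainder (last 5 bits) = 11001. This is the CRC / FCS.

11001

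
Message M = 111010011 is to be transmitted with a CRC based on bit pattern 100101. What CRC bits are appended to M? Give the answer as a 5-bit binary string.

00000

Append 5 zeros: 11101001100000. Divide by 100101 (XOR where the leading bit is 1):
  pos 0: 111010 XOR 100101 = 011111
  pos 1: 111110 XOR 100101 = 011011
  pos 2: 110111 XOR 100101 = 010010
  pos 3: 100101 XOR 100101 = 000000
Remainder (last 5 bits) = 00000. This is the CRC / FCS.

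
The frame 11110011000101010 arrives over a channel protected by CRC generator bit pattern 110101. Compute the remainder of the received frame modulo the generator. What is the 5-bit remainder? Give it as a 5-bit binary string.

10101

Modulo-2 division of 11110011000101010 by 110101:
  pos 0: 111100 XOR 110101 = 001001
  pos 2: 100111 XOR 110101 = 010010
  pos 3: 100100 XOR 110101 = 010001
  pos 4: 100010 XOR 110101 = 010111
  pos 5: 101110 XOR 110101 = 011011
  pos 6: 110111 XOR 110101 = 000010
  pos 10: 100101 XOR 110101 = 010000
  pos 11: 100000 XOR 110101 = 010101
Remainder = 10101 (nonzero — an error is detected).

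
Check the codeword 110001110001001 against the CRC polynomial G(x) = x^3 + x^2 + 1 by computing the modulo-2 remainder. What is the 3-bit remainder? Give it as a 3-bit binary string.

Modulo-2 division of 110001110001001 by 1101:
  pos 0: 1100 XOR 1101 = 0001
  pos 3: 1011 XOR 1101 = 0110
  pos 4: 1101 XOR 1101 = 0000
  pos 11: 1001 XOR 1101 = 0100
Remainder = 100 (nonzero — an error is detected).

100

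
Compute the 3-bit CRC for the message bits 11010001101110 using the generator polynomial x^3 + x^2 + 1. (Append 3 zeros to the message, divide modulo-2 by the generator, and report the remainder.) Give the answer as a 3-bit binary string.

100

Append 3 zeros: 11010001101110000. Divide by 1101 (XOR where the leading bit is 1):
  pos 0: 1101 XOR 1101 = 0000
  pos 7: 1101 XOR 1101 = 0000
  pos 11: 1100 XOR 1101 = 0001
Remainder (last 3 bits) = 100. This is the CRC / FCS.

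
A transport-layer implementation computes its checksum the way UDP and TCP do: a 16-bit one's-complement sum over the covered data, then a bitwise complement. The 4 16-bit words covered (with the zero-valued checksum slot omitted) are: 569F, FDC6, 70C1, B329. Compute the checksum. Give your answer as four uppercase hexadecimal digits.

One's-complement addition (fold any carry out of bit 15 back into bit 0):
  0x569F + 0xFDC6 = 0x15465 → wrap carry → 0x5466
  0x5466 + 0x70C1 = 0x0C527
  0xC527 + 0xB329 = 0x17850 → wrap carry → 0x7851
One's-complement sum = 0x7851.
Checksum = ~0x7851 & 0xFFFF = 0x87AE.

87AE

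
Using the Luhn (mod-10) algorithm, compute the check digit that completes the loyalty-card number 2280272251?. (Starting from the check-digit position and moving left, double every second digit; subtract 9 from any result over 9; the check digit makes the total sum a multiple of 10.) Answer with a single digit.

Partial digits right→left: 1 5 2 2 7 2 0 8 2 2
Double every second digit counting from the check-digit position (so the 1st, 3rd, 5th, ... of the partial from the right).
  doubled (with −9 where >9): 2 4 5 0 4 → sum 15
  kept as-is: 5 2 2 8 2 → sum 19
Total = 15 + 19 = 34.
Check digit = (10 − (34 mod 10)) mod 10 = 6.

6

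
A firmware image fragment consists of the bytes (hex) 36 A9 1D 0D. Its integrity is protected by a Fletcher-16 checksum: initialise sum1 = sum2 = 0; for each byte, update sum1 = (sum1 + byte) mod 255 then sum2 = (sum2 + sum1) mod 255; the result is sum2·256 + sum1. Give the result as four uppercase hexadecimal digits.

1D0A

Running sums (mod 255):
  after byte 0 (36): sum1=54, sum2=54
  after byte 1 (A9): sum1=223, sum2=22
  after byte 2 (1D): sum1=252, sum2=19
  after byte 3 (0D): sum1=10, sum2=29
Checksum = sum2·256 + sum1 = 29·256 + 10 = 7434 = 0x1D0A.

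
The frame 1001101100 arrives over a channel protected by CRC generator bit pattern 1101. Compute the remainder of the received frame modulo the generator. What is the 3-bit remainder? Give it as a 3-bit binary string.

Modulo-2 division of 1001101100 by 1101:
  pos 0: 1001 XOR 1101 = 0100
  pos 1: 1001 XOR 1101 = 0100
  pos 2: 1000 XOR 1101 = 0101
  pos 3: 1011 XOR 1101 = 0110
  pos 4: 1101 XOR 1101 = 0000
Remainder = 000 (zero — the frame passes the CRC check).

000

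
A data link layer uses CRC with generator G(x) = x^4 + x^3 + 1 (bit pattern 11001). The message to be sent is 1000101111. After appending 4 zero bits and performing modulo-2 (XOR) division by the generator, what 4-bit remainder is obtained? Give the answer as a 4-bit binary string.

Append 4 zeros: 10001011110000. Divide by 11001 (XOR where the leading bit is 1):
  pos 0: 10001 XOR 11001 = 01000
  pos 1: 10000 XOR 11001 = 01001
  pos 2: 10011 XOR 11001 = 01010
  pos 3: 10101 XOR 11001 = 01100
  pos 4: 11001 XOR 11001 = 00000
  pos 9: 10000 XOR 11001 = 01001
Remainder (last 4 bits) = 1001. This is the CRC / FCS.

1001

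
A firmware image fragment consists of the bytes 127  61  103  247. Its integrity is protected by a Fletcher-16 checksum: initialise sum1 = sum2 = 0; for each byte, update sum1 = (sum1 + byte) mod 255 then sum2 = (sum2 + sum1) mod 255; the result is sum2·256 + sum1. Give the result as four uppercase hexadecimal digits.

7C1C

Running sums (mod 255):
  after byte 0 (127): sum1=127, sum2=127
  after byte 1 (61): sum1=188, sum2=60
  after byte 2 (103): sum1=36, sum2=96
  after byte 3 (247): sum1=28, sum2=124
Checksum = sum2·256 + sum1 = 124·256 + 28 = 31772 = 0x7C1C.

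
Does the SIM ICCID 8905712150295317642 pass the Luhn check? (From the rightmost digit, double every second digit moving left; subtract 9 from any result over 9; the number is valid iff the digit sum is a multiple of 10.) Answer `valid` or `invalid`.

valid

From the right, keep odd positions and double even positions (subtract 9 from any doubled value over 9):
  doubled (positions 2,4,...): 8 5 6 9 0 2 2 1 9 → sum 42
  kept (positions 1,3,...): 2 6 1 5 2 5 2 7 0 8 → sum 38
Total = 80.
80 mod 10 = 0, so the number is valid.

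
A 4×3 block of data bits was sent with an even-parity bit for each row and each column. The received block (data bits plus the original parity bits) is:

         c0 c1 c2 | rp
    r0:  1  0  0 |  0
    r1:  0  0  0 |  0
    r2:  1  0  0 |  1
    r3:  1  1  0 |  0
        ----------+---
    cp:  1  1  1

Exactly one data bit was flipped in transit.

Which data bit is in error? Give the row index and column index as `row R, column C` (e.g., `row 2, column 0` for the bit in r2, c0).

row 0, column 2

Recompute each row's even parity and compare to rp:
  r0: data parity 1, sent rp 0 → mismatch
  r1: data parity 0, sent rp 0 → ok
  r2: data parity 1, sent rp 1 → ok
  r3: data parity 0, sent rp 0 → ok
Recompute each column's even parity and compare to cp:
  c0: data parity 1, sent cp 1 → ok
  c1: data parity 1, sent cp 1 → ok
  c2: data parity 0, sent cp 1 → mismatch
Exactly one row (r0) and one column (c2) fail → the flipped bit is at their intersection.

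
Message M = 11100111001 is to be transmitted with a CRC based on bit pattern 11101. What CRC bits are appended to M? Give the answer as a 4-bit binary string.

0010

Append 4 zeros: 111001110010000. Divide by 11101 (XOR where the leading bit is 1):
  pos 0: 11100 XOR 11101 = 00001
  pos 4: 11110 XOR 11101 = 00011
  pos 7: 11010 XOR 11101 = 00111
  pos 9: 11100 XOR 11101 = 00001
Remainder (last 4 bits) = 0010. This is the CRC / FCS.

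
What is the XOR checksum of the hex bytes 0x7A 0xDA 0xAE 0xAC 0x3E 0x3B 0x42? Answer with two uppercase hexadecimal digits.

XOR the bytes together:
  start with 0x7A
  0x7A ⊕ 0xDA = 0xA0
  0xA0 ⊕ 0xAE = 0x0E
  0x0E ⊕ 0xAC = 0xA2
  0xA2 ⊕ 0x3E = 0x9C
  0x9C ⊕ 0x3B = 0xA7
  0xA7 ⊕ 0x42 = 0xE5

E5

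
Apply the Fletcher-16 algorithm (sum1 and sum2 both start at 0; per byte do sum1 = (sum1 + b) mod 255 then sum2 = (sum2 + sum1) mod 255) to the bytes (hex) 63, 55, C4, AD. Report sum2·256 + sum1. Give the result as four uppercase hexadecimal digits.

C42B

Running sums (mod 255):
  after byte 0 (63): sum1=99, sum2=99
  after byte 1 (55): sum1=184, sum2=28
  after byte 2 (C4): sum1=125, sum2=153
  after byte 3 (AD): sum1=43, sum2=196
Checksum = sum2·256 + sum1 = 196·256 + 43 = 50219 = 0xC42B.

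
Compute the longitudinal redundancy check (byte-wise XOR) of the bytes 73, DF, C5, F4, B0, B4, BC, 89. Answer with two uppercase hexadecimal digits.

XOR the bytes together:
  start with 0x73
  0x73 ⊕ 0xDF = 0xAC
  0xAC ⊕ 0xC5 = 0x69
  0x69 ⊕ 0xF4 = 0x9D
  0x9D ⊕ 0xB0 = 0x2D
  0x2D ⊕ 0xB4 = 0x99
  0x99 ⊕ 0xBC = 0x25
  0x25 ⊕ 0x89 = 0xAC

AC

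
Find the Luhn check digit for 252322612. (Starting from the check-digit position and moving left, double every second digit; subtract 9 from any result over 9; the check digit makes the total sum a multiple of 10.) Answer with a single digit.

Partial digits right→left: 2 1 6 2 2 3 2 5 2
Double every second digit counting from the check-digit position (so the 1st, 3rd, 5th, ... of the partial from the right).
  doubled (with −9 where >9): 4 3 4 4 4 → sum 19
  kept as-is: 1 2 3 5 → sum 11
Total = 19 + 11 = 30.
Check digit = (10 − (30 mod 10)) mod 10 = 0.

0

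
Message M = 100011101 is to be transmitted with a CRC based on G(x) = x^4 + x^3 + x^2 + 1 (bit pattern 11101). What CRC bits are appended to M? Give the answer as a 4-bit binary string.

0111

Append 4 zeros: 1000111010000. Divide by 11101 (XOR where the leading bit is 1):
  pos 0: 10001 XOR 11101 = 01100
  pos 1: 11001 XOR 11101 = 00100
  pos 3: 10010 XOR 11101 = 01111
  pos 4: 11111 XOR 11101 = 00010
  pos 7: 10000 XOR 11101 = 01101
  pos 8: 11010 XOR 11101 = 00111
Remainder (last 4 bits) = 0111. This is the CRC / FCS.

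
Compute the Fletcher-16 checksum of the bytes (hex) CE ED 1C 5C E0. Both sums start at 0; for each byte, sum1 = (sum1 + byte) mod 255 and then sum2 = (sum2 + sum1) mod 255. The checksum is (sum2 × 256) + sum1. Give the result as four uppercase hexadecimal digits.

AF16

Running sums (mod 255):
  after byte 0 (CE): sum1=206, sum2=206
  after byte 1 (ED): sum1=188, sum2=139
  after byte 2 (1C): sum1=216, sum2=100
  after byte 3 (5C): sum1=53, sum2=153
  after byte 4 (E0): sum1=22, sum2=175
Checksum = sum2·256 + sum1 = 175·256 + 22 = 44822 = 0xAF16.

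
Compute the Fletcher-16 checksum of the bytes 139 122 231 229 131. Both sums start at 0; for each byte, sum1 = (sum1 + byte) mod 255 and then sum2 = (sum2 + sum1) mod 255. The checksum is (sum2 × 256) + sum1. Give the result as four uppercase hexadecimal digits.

AA57

Running sums (mod 255):
  after byte 0 (139): sum1=139, sum2=139
  after byte 1 (122): sum1=6, sum2=145
  after byte 2 (231): sum1=237, sum2=127
  after byte 3 (229): sum1=211, sum2=83
  after byte 4 (131): sum1=87, sum2=170
Checksum = sum2·256 + sum1 = 170·256 + 87 = 43607 = 0xAA57.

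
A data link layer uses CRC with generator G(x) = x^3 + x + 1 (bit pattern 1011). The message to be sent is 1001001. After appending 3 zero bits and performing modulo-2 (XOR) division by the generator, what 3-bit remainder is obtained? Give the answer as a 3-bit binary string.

Append 3 zeros: 1001001000. Divide by 1011 (XOR where the leading bit is 1):
  pos 0: 1001 XOR 1011 = 0010
  pos 2: 1000 XOR 1011 = 0011
  pos 4: 1110 XOR 1011 = 0101
  pos 5: 1010 XOR 1011 = 0001
Remainder (last 3 bits) = 010. This is the CRC / FCS.

010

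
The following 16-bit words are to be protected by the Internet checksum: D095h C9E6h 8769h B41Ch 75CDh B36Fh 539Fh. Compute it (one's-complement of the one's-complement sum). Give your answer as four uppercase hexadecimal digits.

AD20

One's-complement addition (fold any carry out of bit 15 back into bit 0):
  0xD095 + 0xC9E6 = 0x19A7B → wrap carry → 0x9A7C
  0x9A7C + 0x8769 = 0x121E5 → wrap carry → 0x21E6
  0x21E6 + 0xB41C = 0x0D602
  0xD602 + 0x75CD = 0x14BCF → wrap carry → 0x4BD0
  0x4BD0 + 0xB36F = 0x0FF3F
  0xFF3F + 0x539F = 0x152DE → wrap carry → 0x52DF
One's-complement sum = 0x52DF.
Checksum = ~0x52DF & 0xFFFF = 0xAD20.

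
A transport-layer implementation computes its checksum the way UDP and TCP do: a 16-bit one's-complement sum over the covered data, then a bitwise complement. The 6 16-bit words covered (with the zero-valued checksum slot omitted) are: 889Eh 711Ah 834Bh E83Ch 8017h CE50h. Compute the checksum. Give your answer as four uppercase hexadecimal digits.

4C56

One's-complement addition (fold any carry out of bit 15 back into bit 0):
  0x889E + 0x711A = 0x0F9B8
  0xF9B8 + 0x834B = 0x17D03 → wrap carry → 0x7D04
  0x7D04 + 0xE83C = 0x16540 → wrap carry → 0x6541
  0x6541 + 0x8017 = 0x0E558
  0xE558 + 0xCE50 = 0x1B3A8 → wrap carry → 0xB3A9
One's-complement sum = 0xB3A9.
Checksum = ~0xB3A9 & 0xFFFF = 0x4C56.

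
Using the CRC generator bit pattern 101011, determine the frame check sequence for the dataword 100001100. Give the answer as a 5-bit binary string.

Append 5 zeros: 10000110000000. Divide by 101011 (XOR where the leading bit is 1):
  pos 0: 100001 XOR 101011 = 001010
  pos 2: 101010 XOR 101011 = 000001
  pos 7: 100000 XOR 101011 = 001011
Remainder (last 5 bits) = 10110. This is the CRC / FCS.

10110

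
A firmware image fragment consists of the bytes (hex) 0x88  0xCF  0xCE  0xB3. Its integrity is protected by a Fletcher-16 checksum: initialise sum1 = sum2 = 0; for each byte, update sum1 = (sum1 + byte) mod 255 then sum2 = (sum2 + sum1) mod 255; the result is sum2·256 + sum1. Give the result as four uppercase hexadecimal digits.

Running sums (mod 255):
  after byte 0 (0x88): sum1=136, sum2=136
  after byte 1 (0xCF): sum1=88, sum2=224
  after byte 2 (0xCE): sum1=39, sum2=8
  after byte 3 (0xB3): sum1=218, sum2=226
Checksum = sum2·256 + sum1 = 226·256 + 218 = 58074 = 0xE2DA.

E2DA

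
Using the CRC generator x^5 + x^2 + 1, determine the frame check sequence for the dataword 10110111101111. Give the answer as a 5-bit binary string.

10101

Append 5 zeros: 1011011110111100000. Divide by 100101 (XOR where the leading bit is 1):
  pos 0: 101101 XOR 100101 = 001000
  pos 2: 100011 XOR 100101 = 000110
  pos 5: 110101 XOR 100101 = 010000
  pos 6: 100001 XOR 100101 = 000100
  pos 9: 100110 XOR 100101 = 000011
  pos 13: 110000 XOR 100101 = 010101
Remainder (last 5 bits) = 10101. This is the CRC / FCS.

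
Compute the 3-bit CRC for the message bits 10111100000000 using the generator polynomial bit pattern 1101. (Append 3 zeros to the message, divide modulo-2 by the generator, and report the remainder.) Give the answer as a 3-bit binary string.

111

Append 3 zeros: 10111100000000000. Divide by 1101 (XOR where the leading bit is 1):
  pos 0: 1011 XOR 1101 = 0110
  pos 1: 1101 XOR 1101 = 0000
  pos 5: 1000 XOR 1101 = 0101
  pos 6: 1010 XOR 1101 = 0111
  pos 7: 1110 XOR 1101 = 0011
  pos 9: 1100 XOR 1101 = 0001
  pos 12: 1000 XOR 1101 = 0101
  pos 13: 1010 XOR 1101 = 0111
Remainder (last 3 bits) = 111. This is the CRC / FCS.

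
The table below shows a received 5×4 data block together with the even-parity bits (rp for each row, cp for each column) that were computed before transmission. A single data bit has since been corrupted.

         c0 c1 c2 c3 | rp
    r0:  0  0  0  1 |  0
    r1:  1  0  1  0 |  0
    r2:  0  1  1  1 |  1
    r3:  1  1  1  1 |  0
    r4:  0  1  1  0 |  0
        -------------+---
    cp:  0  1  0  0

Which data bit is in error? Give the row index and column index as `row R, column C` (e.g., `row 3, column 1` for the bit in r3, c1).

Recompute each row's even parity and compare to rp:
  r0: data parity 1, sent rp 0 → mismatch
  r1: data parity 0, sent rp 0 → ok
  r2: data parity 1, sent rp 1 → ok
  r3: data parity 0, sent rp 0 → ok
  r4: data parity 0, sent rp 0 → ok
Recompute each column's even parity and compare to cp:
  c0: data parity 0, sent cp 0 → ok
  c1: data parity 1, sent cp 1 → ok
  c2: data parity 0, sent cp 0 → ok
  c3: data parity 1, sent cp 0 → mismatch
Exactly one row (r0) and one column (c3) fail → the flipped bit is at their intersection.

row 0, column 3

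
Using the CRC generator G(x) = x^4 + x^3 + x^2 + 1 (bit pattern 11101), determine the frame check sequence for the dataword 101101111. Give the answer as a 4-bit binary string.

1110

Append 4 zeros: 1011011110000. Divide by 11101 (XOR where the leading bit is 1):
  pos 0: 10110 XOR 11101 = 01011
  pos 1: 10111 XOR 11101 = 01010
  pos 2: 10101 XOR 11101 = 01000
  pos 3: 10001 XOR 11101 = 01100
  pos 4: 11001 XOR 11101 = 00100
  pos 6: 10000 XOR 11101 = 01101
  pos 7: 11010 XOR 11101 = 00111
Remainder (last 4 bits) = 1110. This is the CRC / FCS.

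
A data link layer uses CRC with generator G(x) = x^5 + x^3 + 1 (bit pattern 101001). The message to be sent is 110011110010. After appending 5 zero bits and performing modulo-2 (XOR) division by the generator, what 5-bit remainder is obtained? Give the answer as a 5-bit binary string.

00111

Append 5 zeros: 11001111001000000. Divide by 101001 (XOR where the leading bit is 1):
  pos 0: 110011 XOR 101001 = 011010
  pos 1: 110101 XOR 101001 = 011100
  pos 2: 111001 XOR 101001 = 010000
  pos 3: 100000 XOR 101001 = 001001
  pos 5: 100101 XOR 101001 = 001100
  pos 7: 110000 XOR 101001 = 011001
  pos 8: 110010 XOR 101001 = 011011
  pos 9: 110110 XOR 101001 = 011111
  pos 10: 111110 XOR 101001 = 010111
  pos 11: 101110 XOR 101001 = 000111
Remainder (last 5 bits) = 00111. This is the CRC / FCS.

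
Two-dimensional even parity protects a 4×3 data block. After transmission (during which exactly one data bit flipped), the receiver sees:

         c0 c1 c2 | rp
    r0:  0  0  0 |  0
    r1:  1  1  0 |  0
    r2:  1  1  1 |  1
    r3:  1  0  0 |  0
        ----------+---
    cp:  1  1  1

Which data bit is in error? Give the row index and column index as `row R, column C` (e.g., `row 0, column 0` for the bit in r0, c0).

row 3, column 1

Recompute each row's even parity and compare to rp:
  r0: data parity 0, sent rp 0 → ok
  r1: data parity 0, sent rp 0 → ok
  r2: data parity 1, sent rp 1 → ok
  r3: data parity 1, sent rp 0 → mismatch
Recompute each column's even parity and compare to cp:
  c0: data parity 1, sent cp 1 → ok
  c1: data parity 0, sent cp 1 → mismatch
  c2: data parity 1, sent cp 1 → ok
Exactly one row (r3) and one column (c1) fail → the flipped bit is at their intersection.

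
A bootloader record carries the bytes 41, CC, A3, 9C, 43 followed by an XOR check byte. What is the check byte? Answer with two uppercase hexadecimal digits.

XOR the bytes together:
  start with 0x41
  0x41 ⊕ 0xCC = 0x8D
  0x8D ⊕ 0xA3 = 0x2E
  0x2E ⊕ 0x9C = 0xB2
  0xB2 ⊕ 0x43 = 0xF1

F1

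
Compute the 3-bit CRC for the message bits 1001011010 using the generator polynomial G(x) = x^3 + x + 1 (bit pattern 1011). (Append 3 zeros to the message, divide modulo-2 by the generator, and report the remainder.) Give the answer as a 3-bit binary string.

001

Append 3 zeros: 1001011010000. Divide by 1011 (XOR where the leading bit is 1):
  pos 0: 1001 XOR 1011 = 0010
  pos 2: 1001 XOR 1011 = 0010
  pos 4: 1010 XOR 1011 = 0001
  pos 7: 1100 XOR 1011 = 0111
  pos 8: 1110 XOR 1011 = 0101
  pos 9: 1010 XOR 1011 = 0001
Remainder (last 3 bits) = 001. This is the CRC / FCS.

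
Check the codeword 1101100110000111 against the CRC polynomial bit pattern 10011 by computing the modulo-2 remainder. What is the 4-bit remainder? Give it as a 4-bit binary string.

0000

Modulo-2 division of 1101100110000111 by 10011:
  pos 0: 11011 XOR 10011 = 01000
  pos 1: 10000 XOR 10011 = 00011
  pos 4: 11011 XOR 10011 = 01000
  pos 5: 10000 XOR 10011 = 00011
  pos 8: 11000 XOR 10011 = 01011
  pos 9: 10111 XOR 10011 = 00100
  pos 11: 10011 XOR 10011 = 00000
Remainder = 0000 (zero — the frame passes the CRC check).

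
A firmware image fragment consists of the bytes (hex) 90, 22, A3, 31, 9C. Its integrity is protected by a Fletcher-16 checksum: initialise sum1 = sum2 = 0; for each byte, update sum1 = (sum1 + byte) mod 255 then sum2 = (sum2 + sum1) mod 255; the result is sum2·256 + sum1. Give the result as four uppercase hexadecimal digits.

4524

Running sums (mod 255):
  after byte 0 (90): sum1=144, sum2=144
  after byte 1 (22): sum1=178, sum2=67
  after byte 2 (A3): sum1=86, sum2=153
  after byte 3 (31): sum1=135, sum2=33
  after byte 4 (9C): sum1=36, sum2=69
Checksum = sum2·256 + sum1 = 69·256 + 36 = 17700 = 0x4524.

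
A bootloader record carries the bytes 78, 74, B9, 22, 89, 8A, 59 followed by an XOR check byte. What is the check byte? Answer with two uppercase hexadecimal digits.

CD

XOR the bytes together:
  start with 0x78
  0x78 ⊕ 0x74 = 0x0C
  0x0C ⊕ 0xB9 = 0xB5
  0xB5 ⊕ 0x22 = 0x97
  0x97 ⊕ 0x89 = 0x1E
  0x1E ⊕ 0x8A = 0x94
  0x94 ⊕ 0x59 = 0xCD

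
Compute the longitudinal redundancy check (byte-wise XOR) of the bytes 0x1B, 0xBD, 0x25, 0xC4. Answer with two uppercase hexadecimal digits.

47

XOR the bytes together:
  start with 0x1B
  0x1B ⊕ 0xBD = 0xA6
  0xA6 ⊕ 0x25 = 0x83
  0x83 ⊕ 0xC4 = 0x47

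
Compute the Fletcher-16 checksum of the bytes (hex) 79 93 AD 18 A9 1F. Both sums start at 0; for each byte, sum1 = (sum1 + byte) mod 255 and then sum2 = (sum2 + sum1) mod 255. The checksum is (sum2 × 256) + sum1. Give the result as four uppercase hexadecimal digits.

2C9B

Running sums (mod 255):
  after byte 0 (79): sum1=121, sum2=121
  after byte 1 (93): sum1=13, sum2=134
  after byte 2 (AD): sum1=186, sum2=65
  after byte 3 (18): sum1=210, sum2=20
  after byte 4 (A9): sum1=124, sum2=144
  after byte 5 (1F): sum1=155, sum2=44
Checksum = sum2·256 + sum1 = 44·256 + 155 = 11419 = 0x2C9B.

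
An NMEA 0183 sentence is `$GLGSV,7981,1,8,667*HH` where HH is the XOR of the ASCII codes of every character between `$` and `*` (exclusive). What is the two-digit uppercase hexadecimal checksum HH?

XOR the ASCII codes of the payload characters:
  'G' = 0x47 → acc = 0x47
  'L' = 0x4C → acc = 0x0B
  'G' = 0x47 → acc = 0x4C
  'S' = 0x53 → acc = 0x1F
  'V' = 0x56 → acc = 0x49
  ',' = 0x2C → acc = 0x65
  '7' = 0x37 → acc = 0x52
  '9' = 0x39 → acc = 0x6B
  '8' = 0x38 → acc = 0x53
  '1' = 0x31 → acc = 0x62
  ',' = 0x2C → acc = 0x4E
  '1' = 0x31 → acc = 0x7F
  ',' = 0x2C → acc = 0x53
  '8' = 0x38 → acc = 0x6B
  ',' = 0x2C → acc = 0x47
  '6' = 0x36 → acc = 0x71
  '6' = 0x36 → acc = 0x47
  '7' = 0x37 → acc = 0x70
Checksum = 0x70.

70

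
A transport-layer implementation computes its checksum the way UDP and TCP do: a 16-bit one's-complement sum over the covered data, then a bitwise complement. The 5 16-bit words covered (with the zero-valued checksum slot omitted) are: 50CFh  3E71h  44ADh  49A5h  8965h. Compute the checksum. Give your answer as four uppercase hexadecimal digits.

5907

One's-complement addition (fold any carry out of bit 15 back into bit 0):
  0x50CF + 0x3E71 = 0x08F40
  0x8F40 + 0x44AD = 0x0D3ED
  0xD3ED + 0x49A5 = 0x11D92 → wrap carry → 0x1D93
  0x1D93 + 0x8965 = 0x0A6F8
One's-complement sum = 0xA6F8.
Checksum = ~0xA6F8 & 0xFFFF = 0x5907.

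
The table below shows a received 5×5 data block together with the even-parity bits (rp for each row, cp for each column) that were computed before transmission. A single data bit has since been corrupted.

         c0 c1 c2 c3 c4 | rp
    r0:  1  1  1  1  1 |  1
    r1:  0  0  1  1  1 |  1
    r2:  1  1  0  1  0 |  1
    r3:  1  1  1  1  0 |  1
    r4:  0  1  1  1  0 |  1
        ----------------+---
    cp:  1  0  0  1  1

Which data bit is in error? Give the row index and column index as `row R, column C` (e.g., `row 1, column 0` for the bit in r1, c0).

row 3, column 4

Recompute each row's even parity and compare to rp:
  r0: data parity 1, sent rp 1 → ok
  r1: data parity 1, sent rp 1 → ok
  r2: data parity 1, sent rp 1 → ok
  r3: data parity 0, sent rp 1 → mismatch
  r4: data parity 1, sent rp 1 → ok
Recompute each column's even parity and compare to cp:
  c0: data parity 1, sent cp 1 → ok
  c1: data parity 0, sent cp 0 → ok
  c2: data parity 0, sent cp 0 → ok
  c3: data parity 1, sent cp 1 → ok
  c4: data parity 0, sent cp 1 → mismatch
Exactly one row (r3) and one column (c4) fail → the flipped bit is at their intersection.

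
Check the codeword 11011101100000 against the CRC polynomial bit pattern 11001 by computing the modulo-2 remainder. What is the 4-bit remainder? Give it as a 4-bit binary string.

Modulo-2 division of 11011101100000 by 11001:
  pos 0: 11011 XOR 11001 = 00010
  pos 3: 10101 XOR 11001 = 01100
  pos 4: 11001 XOR 11001 = 00000
Remainder = 0000 (zero — the frame passes the CRC check).

0000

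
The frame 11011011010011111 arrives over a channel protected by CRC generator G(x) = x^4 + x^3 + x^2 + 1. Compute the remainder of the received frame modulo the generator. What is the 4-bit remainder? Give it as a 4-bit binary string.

Modulo-2 division of 11011011010011111 by 11101:
  pos 0: 11011 XOR 11101 = 00110
  pos 2: 11001 XOR 11101 = 00100
  pos 4: 10010 XOR 11101 = 01111
  pos 5: 11111 XOR 11101 = 00010
  pos 8: 10001 XOR 11101 = 01100
  pos 9: 11001 XOR 11101 = 00100
  pos 11: 10011 XOR 11101 = 01110
  pos 12: 11101 XOR 11101 = 00000
Remainder = 0000 (zero — the frame passes the CRC check).

0000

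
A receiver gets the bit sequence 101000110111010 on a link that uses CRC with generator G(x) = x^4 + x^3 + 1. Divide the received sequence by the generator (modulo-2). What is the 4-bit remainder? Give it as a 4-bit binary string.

Modulo-2 division of 101000110111010 by 11001:
  pos 0: 10100 XOR 11001 = 01101
  pos 1: 11010 XOR 11001 = 00011
  pos 4: 11110 XOR 11001 = 00111
  pos 6: 11111 XOR 11001 = 00110
  pos 8: 11010 XOR 11001 = 00011
Remainder = 1110 (nonzero — an error is detected).

1110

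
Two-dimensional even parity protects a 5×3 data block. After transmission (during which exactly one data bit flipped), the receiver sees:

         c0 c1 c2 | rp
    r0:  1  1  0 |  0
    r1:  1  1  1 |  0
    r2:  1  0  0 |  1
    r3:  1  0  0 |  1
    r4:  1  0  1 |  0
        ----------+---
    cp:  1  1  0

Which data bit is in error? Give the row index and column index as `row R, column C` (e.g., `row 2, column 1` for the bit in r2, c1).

Recompute each row's even parity and compare to rp:
  r0: data parity 0, sent rp 0 → ok
  r1: data parity 1, sent rp 0 → mismatch
  r2: data parity 1, sent rp 1 → ok
  r3: data parity 1, sent rp 1 → ok
  r4: data parity 0, sent rp 0 → ok
Recompute each column's even parity and compare to cp:
  c0: data parity 1, sent cp 1 → ok
  c1: data parity 0, sent cp 1 → mismatch
  c2: data parity 0, sent cp 0 → ok
Exactly one row (r1) and one column (c1) fail → the flipped bit is at their intersection.

row 1, column 1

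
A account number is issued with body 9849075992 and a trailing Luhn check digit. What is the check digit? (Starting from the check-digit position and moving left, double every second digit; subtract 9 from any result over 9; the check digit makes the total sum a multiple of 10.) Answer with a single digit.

9

Partial digits right→left: 2 9 9 5 7 0 9 4 8 9
Double every second digit counting from the check-digit position (so the 1st, 3rd, 5th, ... of the partial from the right).
  doubled (with −9 where >9): 4 9 5 9 7 → sum 34
  kept as-is: 9 5 0 4 9 → sum 27
Total = 34 + 27 = 61.
Check digit = (10 − (61 mod 10)) mod 10 = 9.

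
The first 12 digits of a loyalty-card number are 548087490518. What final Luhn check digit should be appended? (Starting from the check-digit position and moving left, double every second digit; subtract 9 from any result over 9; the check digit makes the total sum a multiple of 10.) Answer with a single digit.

4

Partial digits right→left: 8 1 5 0 9 4 7 8 0 8 4 5
Double every second digit counting from the check-digit position (so the 1st, 3rd, 5th, ... of the partial from the right).
  doubled (with −9 where >9): 7 1 9 5 0 8 → sum 30
  kept as-is: 1 0 4 8 8 5 → sum 26
Total = 30 + 26 = 56.
Check digit = (10 − (56 mod 10)) mod 10 = 4.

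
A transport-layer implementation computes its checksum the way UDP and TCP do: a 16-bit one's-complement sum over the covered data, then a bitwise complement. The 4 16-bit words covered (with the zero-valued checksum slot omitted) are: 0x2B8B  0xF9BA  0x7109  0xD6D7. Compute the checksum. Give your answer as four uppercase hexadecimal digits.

One's-complement addition (fold any carry out of bit 15 back into bit 0):
  0x2B8B + 0xF9BA = 0x12545 → wrap carry → 0x2546
  0x2546 + 0x7109 = 0x0964F
  0x964F + 0xD6D7 = 0x16D26 → wrap carry → 0x6D27
One's-complement sum = 0x6D27.
Checksum = ~0x6D27 & 0xFFFF = 0x92D8.

92D8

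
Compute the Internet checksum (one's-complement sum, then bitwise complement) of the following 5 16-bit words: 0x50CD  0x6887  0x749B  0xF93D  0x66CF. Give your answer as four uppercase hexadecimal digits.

7202

One's-complement addition (fold any carry out of bit 15 back into bit 0):
  0x50CD + 0x6887 = 0x0B954
  0xB954 + 0x749B = 0x12DEF → wrap carry → 0x2DF0
  0x2DF0 + 0xF93D = 0x1272D → wrap carry → 0x272E
  0x272E + 0x66CF = 0x08DFD
One's-complement sum = 0x8DFD.
Checksum = ~0x8DFD & 0xFFFF = 0x7202.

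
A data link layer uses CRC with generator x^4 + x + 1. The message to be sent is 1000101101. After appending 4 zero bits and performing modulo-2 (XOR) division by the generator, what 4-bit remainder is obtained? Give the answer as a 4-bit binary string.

0011

Append 4 zeros: 10001011010000. Divide by 10011 (XOR where the leading bit is 1):
  pos 0: 10001 XOR 10011 = 00010
  pos 3: 10011 XOR 10011 = 00000
  pos 9: 10000 XOR 10011 = 00011
Remainder (last 4 bits) = 0011. This is the CRC / FCS.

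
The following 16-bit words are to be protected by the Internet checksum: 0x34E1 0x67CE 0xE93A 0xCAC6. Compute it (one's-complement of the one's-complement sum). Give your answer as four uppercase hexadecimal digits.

One's-complement addition (fold any carry out of bit 15 back into bit 0):
  0x34E1 + 0x67CE = 0x09CAF
  0x9CAF + 0xE93A = 0x185E9 → wrap carry → 0x85EA
  0x85EA + 0xCAC6 = 0x150B0 → wrap carry → 0x50B1
One's-complement sum = 0x50B1.
Checksum = ~0x50B1 & 0xFFFF = 0xAF4E.

AF4E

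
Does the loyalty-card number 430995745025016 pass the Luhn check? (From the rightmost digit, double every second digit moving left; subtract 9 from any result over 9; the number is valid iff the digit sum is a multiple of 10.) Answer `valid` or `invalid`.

From the right, keep odd positions and double even positions (subtract 9 from any doubled value over 9):
  doubled (positions 2,4,...): 2 1 0 8 1 9 6 → sum 27
  kept (positions 1,3,...): 6 0 2 5 7 9 0 4 → sum 33
Total = 60.
60 mod 10 = 0, so the number is valid.

valid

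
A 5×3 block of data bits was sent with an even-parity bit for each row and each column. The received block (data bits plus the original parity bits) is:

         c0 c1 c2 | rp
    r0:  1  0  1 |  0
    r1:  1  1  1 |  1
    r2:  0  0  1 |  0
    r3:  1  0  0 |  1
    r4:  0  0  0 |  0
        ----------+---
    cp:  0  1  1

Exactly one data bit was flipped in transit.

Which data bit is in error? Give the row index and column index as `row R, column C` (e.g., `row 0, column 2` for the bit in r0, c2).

Recompute each row's even parity and compare to rp:
  r0: data parity 0, sent rp 0 → ok
  r1: data parity 1, sent rp 1 → ok
  r2: data parity 1, sent rp 0 → mismatch
  r3: data parity 1, sent rp 1 → ok
  r4: data parity 0, sent rp 0 → ok
Recompute each column's even parity and compare to cp:
  c0: data parity 1, sent cp 0 → mismatch
  c1: data parity 1, sent cp 1 → ok
  c2: data parity 1, sent cp 1 → ok
Exactly one row (r2) and one column (c0) fail → the flipped bit is at their intersection.

row 2, column 0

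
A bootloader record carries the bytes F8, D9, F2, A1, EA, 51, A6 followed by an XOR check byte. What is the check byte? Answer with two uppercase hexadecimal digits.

XOR the bytes together:
  start with 0xF8
  0xF8 ⊕ 0xD9 = 0x21
  0x21 ⊕ 0xF2 = 0xD3
  0xD3 ⊕ 0xA1 = 0x72
  0x72 ⊕ 0xEA = 0x98
  0x98 ⊕ 0x51 = 0xC9
  0xC9 ⊕ 0xA6 = 0x6F

6F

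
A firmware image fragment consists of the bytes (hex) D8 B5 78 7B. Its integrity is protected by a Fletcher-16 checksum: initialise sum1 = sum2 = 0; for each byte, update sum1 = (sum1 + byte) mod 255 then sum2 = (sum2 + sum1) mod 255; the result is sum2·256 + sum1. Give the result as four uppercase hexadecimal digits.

F082

Running sums (mod 255):
  after byte 0 (D8): sum1=216, sum2=216
  after byte 1 (B5): sum1=142, sum2=103
  after byte 2 (78): sum1=7, sum2=110
  after byte 3 (7B): sum1=130, sum2=240
Checksum = sum2·256 + sum1 = 240·256 + 130 = 61570 = 0xF082.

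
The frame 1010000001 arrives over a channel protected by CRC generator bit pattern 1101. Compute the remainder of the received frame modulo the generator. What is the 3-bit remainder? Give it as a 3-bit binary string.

100

Modulo-2 division of 1010000001 by 1101:
  pos 0: 1010 XOR 1101 = 0111
  pos 1: 1110 XOR 1101 = 0011
  pos 3: 1100 XOR 1101 = 0001
  pos 6: 1001 XOR 1101 = 0100
Remainder = 100 (nonzero — an error is detected).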